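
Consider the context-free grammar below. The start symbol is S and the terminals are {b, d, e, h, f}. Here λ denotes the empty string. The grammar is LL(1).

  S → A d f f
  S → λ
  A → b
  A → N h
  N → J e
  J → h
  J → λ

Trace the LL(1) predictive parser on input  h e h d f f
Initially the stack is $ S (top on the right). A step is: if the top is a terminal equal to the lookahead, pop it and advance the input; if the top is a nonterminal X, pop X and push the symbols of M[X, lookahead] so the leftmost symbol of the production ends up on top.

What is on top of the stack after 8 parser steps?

     Stack          Input          Action
  1  $ S            h e h d f f $  expand S → A d f f
  2  $ f f d A      h e h d f f $  expand A → N h
  3  $ f f d h N    h e h d f f $  expand N → J e
  4  $ f f d h e J  h e h d f f $  expand J → h
  5  $ f f d h e h  h e h d f f $  match h
  6  $ f f d h e    e h d f f $    match e
  7  $ f f d h      h d f f $      match h
  8  $ f f d        d f f $        match d
Stack after step 8: $ f f (top = f).

f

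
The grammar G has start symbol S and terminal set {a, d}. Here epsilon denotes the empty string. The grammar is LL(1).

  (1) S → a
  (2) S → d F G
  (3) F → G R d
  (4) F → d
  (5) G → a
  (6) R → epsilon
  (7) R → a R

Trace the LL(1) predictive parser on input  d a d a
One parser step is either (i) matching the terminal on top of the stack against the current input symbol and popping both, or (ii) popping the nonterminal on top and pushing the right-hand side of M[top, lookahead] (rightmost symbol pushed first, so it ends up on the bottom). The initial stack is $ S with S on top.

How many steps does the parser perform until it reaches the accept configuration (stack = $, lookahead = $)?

step 1: stack=$ S  input=d a d a $  — expand S → d F G
step 2: stack=$ G F d  input=d a d a $  — match d
step 3: stack=$ G F  input=a d a $  — expand F → G R d
step 4: stack=$ G d R G  input=a d a $  — expand G → a
step 5: stack=$ G d R a  input=a d a $  — match a
step 6: stack=$ G d R  input=d a $  — expand R → epsilon
step 7: stack=$ G d  input=d a $  — match d
step 8: stack=$ G  input=a $  — expand G → a
step 9: stack=$ a  input=a $  — match a
Accept reached after 9 steps.

9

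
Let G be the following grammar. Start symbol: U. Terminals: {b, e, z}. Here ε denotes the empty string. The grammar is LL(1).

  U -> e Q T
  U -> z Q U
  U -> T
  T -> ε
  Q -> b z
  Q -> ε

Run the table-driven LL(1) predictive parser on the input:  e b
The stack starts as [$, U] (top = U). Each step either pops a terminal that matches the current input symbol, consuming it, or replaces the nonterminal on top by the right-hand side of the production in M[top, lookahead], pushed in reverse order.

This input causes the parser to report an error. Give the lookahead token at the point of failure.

$

     Stack    Input  Action
  1  $ U      e b $  expand U -> e Q T
  2  $ T Q e  e b $  match e
  3  $ T Q    b $    expand Q -> b z
  4  $ T z b  b $    match b
  5  $ T z    $      error: top is terminal z but lookahead is $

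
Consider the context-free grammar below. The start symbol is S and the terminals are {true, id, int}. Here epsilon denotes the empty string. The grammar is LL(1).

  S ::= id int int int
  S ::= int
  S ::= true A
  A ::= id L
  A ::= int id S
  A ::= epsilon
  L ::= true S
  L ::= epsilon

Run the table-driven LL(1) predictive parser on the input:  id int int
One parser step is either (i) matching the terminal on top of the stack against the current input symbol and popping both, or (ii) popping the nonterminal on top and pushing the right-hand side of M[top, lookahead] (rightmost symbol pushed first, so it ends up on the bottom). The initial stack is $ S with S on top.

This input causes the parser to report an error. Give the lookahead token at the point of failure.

$

     Stack             Input         Action
  1  $ S               id int int $  expand S ::= id int int int
  2  $ int int int id  id int int $  match id
  3  $ int int int     int int $     match int
  4  $ int int         int $         match int
  5  $ int             $             error: top is terminal int but lookahead is $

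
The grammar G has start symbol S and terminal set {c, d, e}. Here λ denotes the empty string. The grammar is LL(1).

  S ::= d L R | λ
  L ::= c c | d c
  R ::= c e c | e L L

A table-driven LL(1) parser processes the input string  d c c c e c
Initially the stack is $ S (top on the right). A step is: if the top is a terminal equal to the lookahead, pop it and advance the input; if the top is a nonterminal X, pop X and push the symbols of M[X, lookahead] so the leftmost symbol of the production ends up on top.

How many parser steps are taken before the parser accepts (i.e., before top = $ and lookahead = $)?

9

step 1: stack=$ S  input=d c c c e c $  — expand S ::= d L R
step 2: stack=$ R L d  input=d c c c e c $  — match d
step 3: stack=$ R L  input=c c c e c $  — expand L ::= c c
step 4: stack=$ R c c  input=c c c e c $  — match c
step 5: stack=$ R c  input=c c e c $  — match c
step 6: stack=$ R  input=c e c $  — expand R ::= c e c
step 7: stack=$ c e c  input=c e c $  — match c
step 8: stack=$ c e  input=e c $  — match e
step 9: stack=$ c  input=c $  — match c
Accept reached after 9 steps.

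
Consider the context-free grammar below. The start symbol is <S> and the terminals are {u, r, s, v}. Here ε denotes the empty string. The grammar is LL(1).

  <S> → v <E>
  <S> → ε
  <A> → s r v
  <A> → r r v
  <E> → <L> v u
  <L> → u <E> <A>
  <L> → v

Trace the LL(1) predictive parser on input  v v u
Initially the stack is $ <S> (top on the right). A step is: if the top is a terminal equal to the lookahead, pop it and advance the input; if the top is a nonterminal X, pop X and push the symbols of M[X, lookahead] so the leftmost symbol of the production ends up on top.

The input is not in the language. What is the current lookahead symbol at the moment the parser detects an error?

u

     Stack      Input    Action
  1  $ <S>      v v u $  expand <S> → v <E>
  2  $ <E> v    v v u $  match v
  3  $ <E>      v u $    expand <E> → <L> v u
  4  $ u v <L>  v u $    expand <L> → v
  5  $ u v v    v u $    match v
  6  $ u v      u $      error: top is terminal v but lookahead is u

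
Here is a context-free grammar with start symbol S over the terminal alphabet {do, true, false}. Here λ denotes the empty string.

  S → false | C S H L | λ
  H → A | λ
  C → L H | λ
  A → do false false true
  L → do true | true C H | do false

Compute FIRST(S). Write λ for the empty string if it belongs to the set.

{λ, do, false, true}

FIRST(A): from A→do false false true we get {do}. So FIRST(A) = {do}.
FIRST(L): from L→do true we get {do}; from L→true C H we get {true}; from L→do false we get {do}. So FIRST(L) = {do, true}.
FIRST(H): from H→A we get {do}; from H→λ we get {λ}. So FIRST(H) = {λ, do}.
FIRST(C): from C→L H we get {do, true}; from C→λ we get {λ}. So FIRST(C) = {λ, do, true}.
FIRST(S): from S→false we get {false}; from S→C S H L we get {do, false, true}; from S→λ we get {λ}. So FIRST(S) = {λ, do, false, true}.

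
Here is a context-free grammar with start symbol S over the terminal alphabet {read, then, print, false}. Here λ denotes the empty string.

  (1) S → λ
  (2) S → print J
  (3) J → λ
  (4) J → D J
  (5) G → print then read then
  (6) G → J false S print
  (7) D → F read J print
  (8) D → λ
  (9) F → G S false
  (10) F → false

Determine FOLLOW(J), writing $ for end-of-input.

FIRST(S): from S→λ we get {λ}; from S→print J we get {print}. So FIRST(S) = {λ, print}.
FIRST(J): from J→λ we get {λ}; from J→D J we get {λ, false, print}. So FIRST(J) = {λ, false, print}.
FIRST(G): from G→print then read then we get {print}; from G→J false S print we get {false, print}. So FIRST(G) = {false, print}.
FIRST(F): from F→G S false we get {false, print}; from F→false we get {false}. So FIRST(F) = {false, print}.
FIRST(D): from D→F read J print we get {false, print}; from D→λ we get {λ}. So FIRST(D) = {λ, false, print}.
FOLLOW(S) includes $ since S is the start symbol.
FOLLOW(S): in G→J false S print, S is followed by print with FIRST {print}; in F→G S false, S is followed by false with FIRST {false}. Thus FOLLOW(S) = {$, false, print}.
FOLLOW(J): in S→print J, the suffix after J is empty, so FOLLOW(J) ⊇ FOLLOW(S) = {$, false, print}; in J→D J, the suffix after J is empty (adds nothing new); in G→J false S print, J is followed by false S print with FIRST {false}; in D→F read J print, J is followed by print with FIRST {print}. Thus FOLLOW(J) = {$, false, print}.
FOLLOW(G): in F→G S false, G is followed by S false with FIRST {false, print}. Thus FOLLOW(G) = {false, print}.
FOLLOW(D): in J→D J, D is followed by J with FIRST {λ, false, print}; in J→D J, the suffix after D is nullable, so FOLLOW(D) ⊇ FOLLOW(J) = {$, false, print}. Thus FOLLOW(D) = {$, false, print}.
FOLLOW(F): in D→F read J print, F is followed by read J print with FIRST {read}. Thus FOLLOW(F) = {read}.

{$, false, print}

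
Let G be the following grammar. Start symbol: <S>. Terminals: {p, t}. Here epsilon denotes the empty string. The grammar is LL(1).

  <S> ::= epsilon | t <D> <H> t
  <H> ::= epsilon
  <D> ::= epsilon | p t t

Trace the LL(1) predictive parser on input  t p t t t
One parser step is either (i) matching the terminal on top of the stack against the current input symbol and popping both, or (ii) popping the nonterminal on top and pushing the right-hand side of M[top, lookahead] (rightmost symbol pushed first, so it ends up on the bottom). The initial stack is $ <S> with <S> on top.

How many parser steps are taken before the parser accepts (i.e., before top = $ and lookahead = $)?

step 1: stack=$ <S>  input=t p t t t $  — expand <S> ::= t <D> <H> t
step 2: stack=$ t <H> <D> t  input=t p t t t $  — match t
step 3: stack=$ t <H> <D>  input=p t t t $  — expand <D> ::= p t t
step 4: stack=$ t <H> t t p  input=p t t t $  — match p
step 5: stack=$ t <H> t t  input=t t t $  — match t
step 6: stack=$ t <H> t  input=t t $  — match t
step 7: stack=$ t <H>  input=t $  — expand <H> ::= epsilon
step 8: stack=$ t  input=t $  — match t
Accept reached after 8 steps.

8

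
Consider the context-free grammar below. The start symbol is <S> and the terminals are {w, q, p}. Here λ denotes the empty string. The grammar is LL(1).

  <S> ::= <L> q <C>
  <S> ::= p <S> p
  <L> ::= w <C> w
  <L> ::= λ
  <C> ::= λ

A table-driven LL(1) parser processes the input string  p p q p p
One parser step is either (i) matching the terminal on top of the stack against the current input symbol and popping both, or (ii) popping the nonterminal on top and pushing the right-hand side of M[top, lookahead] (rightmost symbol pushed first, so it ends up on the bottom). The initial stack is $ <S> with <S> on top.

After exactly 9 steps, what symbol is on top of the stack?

p

     Stack            Input        Action
  1  $ <S>            p p q p p $  expand <S> ::= p <S> p
  2  $ p <S> p        p p q p p $  match p
  3  $ p <S>          p q p p $    expand <S> ::= p <S> p
  4  $ p p <S> p      p q p p $    match p
  5  $ p p <S>        q p p $      expand <S> ::= <L> q <C>
  6  $ p p <C> q <L>  q p p $      expand <L> ::= λ
  7  $ p p <C> q      q p p $      match q
  8  $ p p <C>        p p $        expand <C> ::= λ
  9  $ p p            p p $        match p
Stack after step 9: $ p (top = p).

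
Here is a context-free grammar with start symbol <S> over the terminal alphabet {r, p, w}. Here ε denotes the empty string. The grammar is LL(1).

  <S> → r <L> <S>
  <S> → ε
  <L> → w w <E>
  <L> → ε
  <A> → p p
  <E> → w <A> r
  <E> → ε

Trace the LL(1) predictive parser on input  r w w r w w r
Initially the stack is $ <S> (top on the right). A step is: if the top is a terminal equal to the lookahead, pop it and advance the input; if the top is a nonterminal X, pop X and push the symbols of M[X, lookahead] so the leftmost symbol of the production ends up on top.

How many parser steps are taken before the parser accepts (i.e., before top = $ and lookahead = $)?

      Stack          Input            Action
   1  $ <S>          r w w r w w r $  expand <S> → r <L> <S>
   2  $ <S> <L> r    r w w r w w r $  match r
   3  $ <S> <L>      w w r w w r $    expand <L> → w w <E>
   4  $ <S> <E> w w  w w r w w r $    match w
   5  $ <S> <E> w    w r w w r $      match w
   6  $ <S> <E>      r w w r $        expand <E> → ε
   7  $ <S>          r w w r $        expand <S> → r <L> <S>
   8  $ <S> <L> r    r w w r $        match r
   9  $ <S> <L>      w w r $          expand <L> → w w <E>
  10  $ <S> <E> w w  w w r $          match w
  11  $ <S> <E> w    w r $            match w
  12  $ <S> <E>      r $              expand <E> → ε
  13  $ <S>          r $              expand <S> → r <L> <S>
  14  $ <S> <L> r    r $              match r
  15  $ <S> <L>      $                expand <L> → ε
  16  $ <S>          $                expand <S> → ε
Accept reached after 16 steps.

16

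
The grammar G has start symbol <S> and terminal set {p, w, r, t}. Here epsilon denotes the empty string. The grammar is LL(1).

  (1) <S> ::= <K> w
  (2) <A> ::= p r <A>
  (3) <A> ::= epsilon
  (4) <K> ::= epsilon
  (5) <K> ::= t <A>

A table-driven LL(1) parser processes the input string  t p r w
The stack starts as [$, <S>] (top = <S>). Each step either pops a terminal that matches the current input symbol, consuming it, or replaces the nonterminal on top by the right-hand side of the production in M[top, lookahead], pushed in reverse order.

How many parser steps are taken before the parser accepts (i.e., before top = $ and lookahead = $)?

8

step 1: stack=$ <S>  input=t p r w $  — expand <S> ::= <K> w
step 2: stack=$ w <K>  input=t p r w $  — expand <K> ::= t <A>
step 3: stack=$ w <A> t  input=t p r w $  — match t
step 4: stack=$ w <A>  input=p r w $  — expand <A> ::= p r <A>
step 5: stack=$ w <A> r p  input=p r w $  — match p
step 6: stack=$ w <A> r  input=r w $  — match r
step 7: stack=$ w <A>  input=w $  — expand <A> ::= epsilon
step 8: stack=$ w  input=w $  — match w
Accept reached after 8 steps.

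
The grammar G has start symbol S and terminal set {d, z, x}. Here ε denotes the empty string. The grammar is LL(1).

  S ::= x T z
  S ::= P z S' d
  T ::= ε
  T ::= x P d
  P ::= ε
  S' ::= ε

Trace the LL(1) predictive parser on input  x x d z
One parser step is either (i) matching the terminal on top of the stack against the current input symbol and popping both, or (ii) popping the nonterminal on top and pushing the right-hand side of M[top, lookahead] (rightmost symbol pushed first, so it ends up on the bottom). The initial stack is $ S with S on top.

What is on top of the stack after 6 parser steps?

z

step 1: stack=$ S  input=x x d z $  — expand S ::= x T z
step 2: stack=$ z T x  input=x x d z $  — match x
step 3: stack=$ z T  input=x d z $  — expand T ::= x P d
step 4: stack=$ z d P x  input=x d z $  — match x
step 5: stack=$ z d P  input=d z $  — expand P ::= ε
step 6: stack=$ z d  input=d z $  — match d
Stack after step 6: $ z (top = z).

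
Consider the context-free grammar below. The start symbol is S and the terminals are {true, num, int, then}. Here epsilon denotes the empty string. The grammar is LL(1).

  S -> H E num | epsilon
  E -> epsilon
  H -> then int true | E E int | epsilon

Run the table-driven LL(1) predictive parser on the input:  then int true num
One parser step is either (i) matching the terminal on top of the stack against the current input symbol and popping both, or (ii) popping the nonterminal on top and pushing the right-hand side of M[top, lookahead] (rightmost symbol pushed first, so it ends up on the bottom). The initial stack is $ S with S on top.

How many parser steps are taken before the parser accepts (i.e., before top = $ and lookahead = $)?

step 1: stack=$ S  input=then int true num $  — expand S -> H E num
step 2: stack=$ num E H  input=then int true num $  — expand H -> then int true
step 3: stack=$ num E true int then  input=then int true num $  — match then
step 4: stack=$ num E true int  input=int true num $  — match int
step 5: stack=$ num E true  input=true num $  — match true
step 6: stack=$ num E  input=num $  — expand E -> epsilon
step 7: stack=$ num  input=num $  — match num
Accept reached after 7 steps.

7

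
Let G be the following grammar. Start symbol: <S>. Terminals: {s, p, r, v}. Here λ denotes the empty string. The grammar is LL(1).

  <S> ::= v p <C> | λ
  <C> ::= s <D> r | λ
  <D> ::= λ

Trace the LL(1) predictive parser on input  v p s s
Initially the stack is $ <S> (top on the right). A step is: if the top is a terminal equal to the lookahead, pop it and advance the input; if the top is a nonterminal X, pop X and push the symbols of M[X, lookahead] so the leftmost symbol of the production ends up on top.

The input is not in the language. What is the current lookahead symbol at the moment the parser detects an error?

s

     Stack      Input      Action
  1  $ <S>      v p s s $  expand <S> ::= v p <C>
  2  $ <C> p v  v p s s $  match v
  3  $ <C> p    p s s $    match p
  4  $ <C>      s s $      expand <C> ::= s <D> r
  5  $ r <D> s  s s $      match s
  6  $ r <D>    s $        error: M[<D>, s] is empty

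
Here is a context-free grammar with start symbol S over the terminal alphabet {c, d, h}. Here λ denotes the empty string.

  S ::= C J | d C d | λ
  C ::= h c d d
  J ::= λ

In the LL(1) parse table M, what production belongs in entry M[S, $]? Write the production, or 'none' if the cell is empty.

FIRST(C): from C::=h c d d we get {h}. So FIRST(C) = {h}.
FIRST(J): from J::=λ we get {λ}. So FIRST(J) = {λ}.
FIRST(S): from S::=C J we get {h}; from S::=d C d we get {d}; from S::=λ we get {λ}. So FIRST(S) = {λ, d, h}.
FOLLOW(S) includes $ since S is the start symbol.
FOLLOW(S): S appears on no right-hand side. Thus FOLLOW(S) = {$}.
For S ::= C J: FIRST(C J) = {h}, so it goes in M[S, t] for t ∈ {h}.
For S ::= d C d: FIRST(d C d) = {d}, so it goes in M[S, t] for t ∈ {d}.
For S ::= λ: FIRST(λ) = {λ}, so it goes in M[S, t] for t ∈ {}; since λ ∈ FIRST, also for every t ∈ FOLLOW(S) = {$}.

S ::= λ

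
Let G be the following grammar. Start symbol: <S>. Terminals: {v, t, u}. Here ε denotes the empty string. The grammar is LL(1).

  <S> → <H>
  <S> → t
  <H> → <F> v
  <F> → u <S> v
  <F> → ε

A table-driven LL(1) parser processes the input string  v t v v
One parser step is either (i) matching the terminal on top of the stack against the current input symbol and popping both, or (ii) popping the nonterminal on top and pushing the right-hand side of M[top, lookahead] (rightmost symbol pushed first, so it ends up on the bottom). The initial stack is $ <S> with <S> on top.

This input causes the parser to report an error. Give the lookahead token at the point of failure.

step 1: stack=$ <S>  input=v t v v $  — expand <S> → <H>
step 2: stack=$ <H>  input=v t v v $  — expand <H> → <F> v
step 3: stack=$ v <F>  input=v t v v $  — expand <F> → ε
step 4: stack=$ v  input=v t v v $  — match v
step 5: stack=$  input=t v v $  — error: stack empty but input remains

t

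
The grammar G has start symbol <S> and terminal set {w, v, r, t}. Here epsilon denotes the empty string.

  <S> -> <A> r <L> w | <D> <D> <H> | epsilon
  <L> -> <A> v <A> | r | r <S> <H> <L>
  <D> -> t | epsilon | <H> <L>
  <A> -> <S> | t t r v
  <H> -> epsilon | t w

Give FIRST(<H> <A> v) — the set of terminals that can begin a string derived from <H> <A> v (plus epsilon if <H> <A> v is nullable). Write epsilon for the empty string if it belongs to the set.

FIRST(<H>) = {epsilon, t}
FIRST(<S>) = {epsilon, r, t, v}  (via <A> r <L> w, <D> <D> <H>)
FIRST(<A>) = {epsilon, r, t, v}  (via <S>)
FIRST(<L>) = {r, t, v}  (via <A> v <A>)
FIRST(<D>) = {epsilon, r, t, v}  (via <H> <L>)
FIRST(<H> <A> v): take FIRST of each symbol in turn, carrying on past any symbol whose FIRST contains epsilon; result {r, t, v}.

{r, t, v}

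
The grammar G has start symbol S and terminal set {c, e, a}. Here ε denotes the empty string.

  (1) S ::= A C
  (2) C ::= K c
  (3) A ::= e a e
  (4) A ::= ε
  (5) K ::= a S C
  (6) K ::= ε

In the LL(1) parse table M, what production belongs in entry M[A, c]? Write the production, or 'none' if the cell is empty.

FIRST(A) = {ε, e}
FIRST(K) = {ε, a}
FIRST(C) = {a, c}  (via K c)
FIRST(S) = {a, c, e}  (via A C)
FOLLOW(S) includes $ since S is the start symbol.
FOLLOW(A): in S::=A C, A is followed by C with FIRST {a, c}. Thus FOLLOW(A) = {a, c}.
For A ::= e a e: FIRST(e a e) = {e}, so it goes in M[A, t] for t ∈ {e}.
For A ::= ε: FIRST(ε) = {ε}, so it goes in M[A, t] for t ∈ {}; since ε ∈ FIRST, also for every t ∈ FOLLOW(A) = {a, c}.

A ::= ε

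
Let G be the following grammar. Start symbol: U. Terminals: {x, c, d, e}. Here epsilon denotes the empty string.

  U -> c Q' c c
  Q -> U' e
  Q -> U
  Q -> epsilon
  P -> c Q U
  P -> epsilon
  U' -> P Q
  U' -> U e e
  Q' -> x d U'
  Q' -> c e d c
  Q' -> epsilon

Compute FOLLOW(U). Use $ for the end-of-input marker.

{$, c, e}

FIRST(U): from U->c Q' c c we get {c}. So FIRST(U) = {c}.
FIRST(P): from P->c Q U we get {c}; from P->epsilon we get {epsilon}. So FIRST(P) = {epsilon, c}.
FIRST(Q'): from Q'->x d U' we get {x}; from Q'->c e d c we get {c}; from Q'->epsilon we get {epsilon}. So FIRST(Q') = {epsilon, c, x}.
FIRST(Q): from Q->U' e we get {c, e}; from Q->U we get {c}; from Q->epsilon we get {epsilon}. So FIRST(Q) = {epsilon, c, e}.
FIRST(U'): from U'->P Q we get {epsilon, c, e}; from U'->U e e we get {c}. So FIRST(U') = {epsilon, c, e}.
FOLLOW(U) includes $ since U is the start symbol.
FOLLOW(Q'): in U->c Q' c c, Q' is followed by c c with FIRST {c}. Thus FOLLOW(Q') = {c}.
FOLLOW(U'): in Q->U' e, U' is followed by e with FIRST {e}; in Q'->x d U', the suffix after U' is empty, so FOLLOW(U') ⊇ FOLLOW(Q') = {c}. Thus FOLLOW(U') = {c, e}.
FOLLOW(Q): in P->c Q U, Q is followed by U with FIRST {c}; in U'->P Q, the suffix after Q is empty, so FOLLOW(Q) ⊇ FOLLOW(U') = {c, e}. Thus FOLLOW(Q) = {c, e}.
FOLLOW(P): in U'->P Q, P is followed by Q with FIRST {epsilon, c, e}; in U'->P Q, the suffix after P is nullable, so FOLLOW(P) ⊇ FOLLOW(U') = {c, e}. Thus FOLLOW(P) = {c, e}.
FOLLOW(U): in Q->U, the suffix after U is empty, so FOLLOW(U) ⊇ FOLLOW(Q) = {c, e}; in P->c Q U, the suffix after U is empty, so FOLLOW(U) ⊇ FOLLOW(P) = {c, e}; in U'->U e e, U is followed by e e with FIRST {e}. Thus FOLLOW(U) = {$, c, e}.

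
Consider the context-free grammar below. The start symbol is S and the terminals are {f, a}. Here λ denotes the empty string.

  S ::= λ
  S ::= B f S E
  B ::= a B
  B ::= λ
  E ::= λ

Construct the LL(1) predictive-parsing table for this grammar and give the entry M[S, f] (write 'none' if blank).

S ::= B f S E

FIRST(B) = {λ, a}
FIRST(E) = {λ}
FIRST(S) = {λ, a, f}  (via B f S E)
FOLLOW(S) includes $ since S is the start symbol.
FOLLOW(S): in S::=B f S E, S is followed by E with FIRST {λ}; in S::=B f S E, the suffix after S is nullable (adds nothing new). Thus FOLLOW(S) = {$}.
For S ::= λ: FIRST(λ) = {λ}, so it goes in M[S, t] for t ∈ {}; since λ ∈ FIRST, also for every t ∈ FOLLOW(S) = {$}.
For S ::= B f S E: FIRST(B f S E) = {a, f}, so it goes in M[S, t] for t ∈ {a, f}.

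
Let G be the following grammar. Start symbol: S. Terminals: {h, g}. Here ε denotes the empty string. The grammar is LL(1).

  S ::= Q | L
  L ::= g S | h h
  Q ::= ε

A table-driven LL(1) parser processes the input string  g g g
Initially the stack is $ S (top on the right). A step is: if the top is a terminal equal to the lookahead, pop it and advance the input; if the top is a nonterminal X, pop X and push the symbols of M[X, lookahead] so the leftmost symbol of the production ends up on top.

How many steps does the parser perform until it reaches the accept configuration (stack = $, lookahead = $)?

step 1: stack=$ S  input=g g g $  — expand S ::= L
step 2: stack=$ L  input=g g g $  — expand L ::= g S
step 3: stack=$ S g  input=g g g $  — match g
step 4: stack=$ S  input=g g $  — expand S ::= L
step 5: stack=$ L  input=g g $  — expand L ::= g S
step 6: stack=$ S g  input=g g $  — match g
step 7: stack=$ S  input=g $  — expand S ::= L
step 8: stack=$ L  input=g $  — expand L ::= g S
step 9: stack=$ S g  input=g $  — match g
step 10: stack=$ S  input=$  — expand S ::= Q
step 11: stack=$ Q  input=$  — expand Q ::= ε
Accept reached after 11 steps.

11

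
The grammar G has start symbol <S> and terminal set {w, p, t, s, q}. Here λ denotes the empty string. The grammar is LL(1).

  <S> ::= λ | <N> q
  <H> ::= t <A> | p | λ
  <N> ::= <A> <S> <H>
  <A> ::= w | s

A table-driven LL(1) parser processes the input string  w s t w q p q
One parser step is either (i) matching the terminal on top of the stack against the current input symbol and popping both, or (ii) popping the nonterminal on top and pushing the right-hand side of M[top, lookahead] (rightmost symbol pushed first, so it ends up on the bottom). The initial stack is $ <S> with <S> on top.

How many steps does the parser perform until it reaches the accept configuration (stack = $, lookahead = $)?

      Stack                  Input            Action
   1  $ <S>                  w s t w q p q $  expand <S> ::= <N> q
   2  $ q <N>                w s t w q p q $  expand <N> ::= <A> <S> <H>
   3  $ q <H> <S> <A>        w s t w q p q $  expand <A> ::= w
   4  $ q <H> <S> w          w s t w q p q $  match w
   5  $ q <H> <S>            s t w q p q $    expand <S> ::= <N> q
   6  $ q <H> q <N>          s t w q p q $    expand <N> ::= <A> <S> <H>
   7  $ q <H> q <H> <S> <A>  s t w q p q $    expand <A> ::= s
   8  $ q <H> q <H> <S> s    s t w q p q $    match s
   9  $ q <H> q <H> <S>      t w q p q $      expand <S> ::= λ
  10  $ q <H> q <H>          t w q p q $      expand <H> ::= t <A>
  11  $ q <H> q <A> t        t w q p q $      match t
  12  $ q <H> q <A>          w q p q $        expand <A> ::= w
  13  $ q <H> q w            w q p q $        match w
  14  $ q <H> q              q p q $          match q
  15  $ q <H>                p q $            expand <H> ::= p
  16  $ q p                  p q $            match p
  17  $ q                    q $              match q
Accept reached after 17 steps.

17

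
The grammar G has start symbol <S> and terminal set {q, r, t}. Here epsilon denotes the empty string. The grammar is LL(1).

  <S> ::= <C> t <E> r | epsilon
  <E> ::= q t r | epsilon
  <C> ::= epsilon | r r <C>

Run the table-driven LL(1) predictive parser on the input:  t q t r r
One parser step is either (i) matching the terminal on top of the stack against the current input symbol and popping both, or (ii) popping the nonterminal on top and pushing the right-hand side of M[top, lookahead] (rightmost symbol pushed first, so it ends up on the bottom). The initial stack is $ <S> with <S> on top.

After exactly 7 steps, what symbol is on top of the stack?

r

     Stack          Input        Action
  1  $ <S>          t q t r r $  expand <S> ::= <C> t <E> r
  2  $ r <E> t <C>  t q t r r $  expand <C> ::= epsilon
  3  $ r <E> t      t q t r r $  match t
  4  $ r <E>        q t r r $    expand <E> ::= q t r
  5  $ r r t q      q t r r $    match q
  6  $ r r t        t r r $      match t
  7  $ r r          r r $        match r
Stack after step 7: $ r (top = r).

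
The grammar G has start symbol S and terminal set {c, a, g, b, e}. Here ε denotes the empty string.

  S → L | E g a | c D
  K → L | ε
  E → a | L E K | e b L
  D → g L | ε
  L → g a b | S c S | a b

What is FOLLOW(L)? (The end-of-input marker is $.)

{$, a, c, e, g}

FIRST(D): from D→g L we get {g}; from D→ε we get {ε}. So FIRST(D) = {ε, g}.
FIRST(S): from S→L we get {a, c, e, g}; from S→E g a we get {a, c, e, g}; from S→c D we get {c}. So FIRST(S) = {a, c, e, g}.
FIRST(L): from L→g a b we get {g}; from L→S c S we get {a, c, e, g}; from L→a b we get {a}. So FIRST(L) = {a, c, e, g}.
FIRST(K): from K→L we get {a, c, e, g}; from K→ε we get {ε}. So FIRST(K) = {ε, a, c, e, g}.
FIRST(E): from E→a we get {a}; from E→L E K we get {a, c, e, g}; from E→e b L we get {e}. So FIRST(E) = {a, c, e, g}.
FOLLOW(S) includes $ since S is the start symbol.
FOLLOW(E): in S→E g a, E is followed by g a with FIRST {g}; in E→L E K, E is followed by K with FIRST {ε, a, c, e, g}; in E→L E K, the suffix after E is nullable (adds nothing new). Thus FOLLOW(E) = {a, c, e, g}.
FOLLOW(K): in E→L E K, the suffix after K is empty, so FOLLOW(K) ⊇ FOLLOW(E) = {a, c, e, g}. Thus FOLLOW(K) = {a, c, e, g}.
FOLLOW(S): in L→S c S (occurrence 1), S is followed by c S with FIRST {c}; in L→S c S (occurrence 2), the suffix after S is empty, so FOLLOW(S) ⊇ FOLLOW(L) = {$, a, c, e, g}. Thus FOLLOW(S) = {$, a, c, e, g}.
FOLLOW(D): in S→c D, the suffix after D is empty, so FOLLOW(D) ⊇ FOLLOW(S) = {$, a, c, e, g}. Thus FOLLOW(D) = {$, a, c, e, g}.
FOLLOW(L): in S→L, the suffix after L is empty, so FOLLOW(L) ⊇ FOLLOW(S) = {$, a, c, e, g}; in K→L, the suffix after L is empty, so FOLLOW(L) ⊇ FOLLOW(K) = {a, c, e, g}; in E→L E K, L is followed by E K with FIRST {a, c, e, g}; in E→e b L, the suffix after L is empty, so FOLLOW(L) ⊇ FOLLOW(E) = {a, c, e, g}; in D→g L, the suffix after L is empty, so FOLLOW(L) ⊇ FOLLOW(D) = {$, a, c, e, g}. Thus FOLLOW(L) = {$, a, c, e, g}.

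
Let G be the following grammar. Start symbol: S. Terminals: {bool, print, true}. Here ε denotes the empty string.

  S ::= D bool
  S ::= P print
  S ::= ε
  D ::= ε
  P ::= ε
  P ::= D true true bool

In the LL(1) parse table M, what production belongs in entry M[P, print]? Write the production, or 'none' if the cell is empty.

P ::= ε

FIRST(D): from D::=ε we get {ε}. So FIRST(D) = {ε}.
FIRST(P): from P::=ε we get {ε}; from P::=D true true bool we get {true}. So FIRST(P) = {ε, true}.
FIRST(S): from S::=D bool we get {bool}; from S::=P print we get {print, true}; from S::=ε we get {ε}. So FIRST(S) = {ε, bool, print, true}.
FOLLOW(S) includes $ since S is the start symbol.
FOLLOW(P): in S::=P print, P is followed by print with FIRST {print}. Thus FOLLOW(P) = {print}.
For P ::= ε: FIRST(ε) = {ε}, so it goes in M[P, t] for t ∈ {}; since ε ∈ FIRST, also for every t ∈ FOLLOW(P) = {print}.
For P ::= D true true bool: FIRST(D true true bool) = {true}, so it goes in M[P, t] for t ∈ {true}.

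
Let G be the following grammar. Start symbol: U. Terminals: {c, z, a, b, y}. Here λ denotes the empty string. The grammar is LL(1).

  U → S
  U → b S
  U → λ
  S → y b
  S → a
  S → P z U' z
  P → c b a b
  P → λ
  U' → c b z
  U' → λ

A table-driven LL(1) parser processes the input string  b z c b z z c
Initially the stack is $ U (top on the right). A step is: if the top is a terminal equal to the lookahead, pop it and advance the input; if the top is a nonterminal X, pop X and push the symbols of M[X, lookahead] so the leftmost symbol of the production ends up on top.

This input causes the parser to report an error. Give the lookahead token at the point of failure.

c

      Stack       Input            Action
   1  $ U         b z c b z z c $  expand U → b S
   2  $ S b       b z c b z z c $  match b
   3  $ S         z c b z z c $    expand S → P z U' z
   4  $ z U' z P  z c b z z c $    expand P → λ
   5  $ z U' z    z c b z z c $    match z
   6  $ z U'      c b z z c $      expand U' → c b z
   7  $ z z b c   c b z z c $      match c
   8  $ z z b     b z z c $        match b
   9  $ z z       z z c $          match z
  10  $ z         z c $            match z
  11  $           c $              error: stack empty but input remains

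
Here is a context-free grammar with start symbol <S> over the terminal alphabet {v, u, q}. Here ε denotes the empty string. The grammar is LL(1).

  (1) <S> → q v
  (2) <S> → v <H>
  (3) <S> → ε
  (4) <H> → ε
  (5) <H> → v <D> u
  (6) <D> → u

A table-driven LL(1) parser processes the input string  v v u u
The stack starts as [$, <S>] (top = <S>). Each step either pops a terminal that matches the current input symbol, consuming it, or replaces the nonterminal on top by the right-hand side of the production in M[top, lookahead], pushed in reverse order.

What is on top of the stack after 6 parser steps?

step 1: stack=$ <S>  input=v v u u $  — expand <S> → v <H>
step 2: stack=$ <H> v  input=v v u u $  — match v
step 3: stack=$ <H>  input=v u u $  — expand <H> → v <D> u
step 4: stack=$ u <D> v  input=v u u $  — match v
step 5: stack=$ u <D>  input=u u $  — expand <D> → u
step 6: stack=$ u u  input=u u $  — match u
Stack after step 6: $ u (top = u).

u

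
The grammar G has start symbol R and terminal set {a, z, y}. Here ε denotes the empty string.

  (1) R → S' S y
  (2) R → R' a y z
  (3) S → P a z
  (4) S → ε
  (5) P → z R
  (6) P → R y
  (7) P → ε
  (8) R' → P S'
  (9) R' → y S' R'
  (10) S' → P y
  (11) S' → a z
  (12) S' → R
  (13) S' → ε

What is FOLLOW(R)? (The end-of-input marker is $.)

FIRST(R) = {a, y, z}  (via S' S y, R' a y z)
FIRST(P) = {ε, a, y, z}  (via R y)
FIRST(S) = {ε, a, y, z}  (via P a z)
FIRST(S') = {ε, a, y, z}  (via P y, R)
FIRST(R') = {ε, a, y, z}  (via P S')
FOLLOW(R) includes $ since R is the start symbol.
FOLLOW(S): in R→S' S y, S is followed by y with FIRST {y}. Thus FOLLOW(S) = {y}.
FOLLOW(R'): in R→R' a y z, R' is followed by a y z with FIRST {a}; in R'→y S' R', the suffix after R' is empty (adds nothing new). Thus FOLLOW(R') = {a}.
FOLLOW(P): in S→P a z, P is followed by a z with FIRST {a}; in R'→P S', P is followed by S' with FIRST {ε, a, y, z}; in R'→P S', the suffix after P is nullable, so FOLLOW(P) ⊇ FOLLOW(R') = {a}; in S'→P y, P is followed by y with FIRST {y}. Thus FOLLOW(P) = {a, y, z}.
FOLLOW(S'): in R→S' S y, S' is followed by S y with FIRST {a, y, z}; in R'→P S', the suffix after S' is empty, so FOLLOW(S') ⊇ FOLLOW(R') = {a}; in R'→y S' R', S' is followed by R' with FIRST {ε, a, y, z}; in R'→y S' R', the suffix after S' is nullable, so FOLLOW(S') ⊇ FOLLOW(R') = {a}. Thus FOLLOW(S') = {a, y, z}.
FOLLOW(R): in P→z R, the suffix after R is empty, so FOLLOW(R) ⊇ FOLLOW(P) = {a, y, z}; in P→R y, R is followed by y with FIRST {y}; in S'→R, the suffix after R is empty, so FOLLOW(R) ⊇ FOLLOW(S') = {a, y, z}. Thus FOLLOW(R) = {$, a, y, z}.

{$, a, y, z}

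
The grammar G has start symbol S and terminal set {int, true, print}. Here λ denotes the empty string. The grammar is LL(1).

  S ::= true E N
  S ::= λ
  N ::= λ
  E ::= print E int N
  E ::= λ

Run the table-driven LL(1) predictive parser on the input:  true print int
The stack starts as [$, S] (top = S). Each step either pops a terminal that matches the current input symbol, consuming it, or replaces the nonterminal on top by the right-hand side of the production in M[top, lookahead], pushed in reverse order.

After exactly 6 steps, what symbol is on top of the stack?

N

     Stack              Input             Action
  1  $ S                true print int $  expand S ::= true E N
  2  $ N E true         true print int $  match true
  3  $ N E              print int $       expand E ::= print E int N
  4  $ N N int E print  print int $       match print
  5  $ N N int E        int $             expand E ::= λ
  6  $ N N int          int $             match int
Stack after step 6: $ N N (top = N).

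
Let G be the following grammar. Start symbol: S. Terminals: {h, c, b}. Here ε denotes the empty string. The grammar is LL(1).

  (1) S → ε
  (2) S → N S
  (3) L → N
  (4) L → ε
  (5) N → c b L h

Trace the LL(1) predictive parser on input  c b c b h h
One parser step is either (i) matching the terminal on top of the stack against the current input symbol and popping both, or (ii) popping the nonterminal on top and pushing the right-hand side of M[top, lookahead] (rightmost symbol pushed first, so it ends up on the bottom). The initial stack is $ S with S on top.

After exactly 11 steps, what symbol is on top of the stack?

step 1: stack=$ S  input=c b c b h h $  — expand S → N S
step 2: stack=$ S N  input=c b c b h h $  — expand N → c b L h
step 3: stack=$ S h L b c  input=c b c b h h $  — match c
step 4: stack=$ S h L b  input=b c b h h $  — match b
step 5: stack=$ S h L  input=c b h h $  — expand L → N
step 6: stack=$ S h N  input=c b h h $  — expand N → c b L h
step 7: stack=$ S h h L b c  input=c b h h $  — match c
step 8: stack=$ S h h L b  input=b h h $  — match b
step 9: stack=$ S h h L  input=h h $  — expand L → ε
step 10: stack=$ S h h  input=h h $  — match h
step 11: stack=$ S h  input=h $  — match h
Stack after step 11: $ S (top = S).

S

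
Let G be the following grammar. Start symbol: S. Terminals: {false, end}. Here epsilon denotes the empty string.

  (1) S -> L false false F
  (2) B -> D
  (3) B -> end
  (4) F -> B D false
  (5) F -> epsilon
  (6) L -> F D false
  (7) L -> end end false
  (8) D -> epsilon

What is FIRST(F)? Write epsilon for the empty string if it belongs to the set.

{epsilon, end, false}

FIRST(D) = {epsilon}
FIRST(B) = {epsilon, end}  (via D)
FIRST(F) = {epsilon, end, false}  (via B D false)
FIRST(L) = {end, false}  (via F D false)
FIRST(S) = {end, false}  (via L false false F)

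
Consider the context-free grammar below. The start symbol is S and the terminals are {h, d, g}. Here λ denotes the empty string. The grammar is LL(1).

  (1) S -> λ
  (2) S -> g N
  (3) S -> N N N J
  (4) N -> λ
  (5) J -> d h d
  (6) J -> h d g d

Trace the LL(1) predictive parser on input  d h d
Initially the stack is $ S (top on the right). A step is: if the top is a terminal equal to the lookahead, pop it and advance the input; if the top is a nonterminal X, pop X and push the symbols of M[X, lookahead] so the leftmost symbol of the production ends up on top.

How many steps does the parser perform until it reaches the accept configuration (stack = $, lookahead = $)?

step 1: stack=$ S  input=d h d $  — expand S -> N N N J
step 2: stack=$ J N N N  input=d h d $  — expand N -> λ
step 3: stack=$ J N N  input=d h d $  — expand N -> λ
step 4: stack=$ J N  input=d h d $  — expand N -> λ
step 5: stack=$ J  input=d h d $  — expand J -> d h d
step 6: stack=$ d h d  input=d h d $  — match d
step 7: stack=$ d h  input=h d $  — match h
step 8: stack=$ d  input=d $  — match d
Accept reached after 8 steps.

8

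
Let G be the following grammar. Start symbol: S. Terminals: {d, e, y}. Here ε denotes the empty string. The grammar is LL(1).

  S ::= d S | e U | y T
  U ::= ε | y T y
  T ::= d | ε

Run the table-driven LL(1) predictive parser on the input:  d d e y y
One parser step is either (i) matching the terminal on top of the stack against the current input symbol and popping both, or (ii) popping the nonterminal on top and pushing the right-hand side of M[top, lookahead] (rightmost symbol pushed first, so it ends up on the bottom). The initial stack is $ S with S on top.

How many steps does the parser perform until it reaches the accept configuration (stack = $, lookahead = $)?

step 1: stack=$ S  input=d d e y y $  — expand S ::= d S
step 2: stack=$ S d  input=d d e y y $  — match d
step 3: stack=$ S  input=d e y y $  — expand S ::= d S
step 4: stack=$ S d  input=d e y y $  — match d
step 5: stack=$ S  input=e y y $  — expand S ::= e U
step 6: stack=$ U e  input=e y y $  — match e
step 7: stack=$ U  input=y y $  — expand U ::= y T y
step 8: stack=$ y T y  input=y y $  — match y
step 9: stack=$ y T  input=y $  — expand T ::= ε
step 10: stack=$ y  input=y $  — match y
Accept reached after 10 steps.

10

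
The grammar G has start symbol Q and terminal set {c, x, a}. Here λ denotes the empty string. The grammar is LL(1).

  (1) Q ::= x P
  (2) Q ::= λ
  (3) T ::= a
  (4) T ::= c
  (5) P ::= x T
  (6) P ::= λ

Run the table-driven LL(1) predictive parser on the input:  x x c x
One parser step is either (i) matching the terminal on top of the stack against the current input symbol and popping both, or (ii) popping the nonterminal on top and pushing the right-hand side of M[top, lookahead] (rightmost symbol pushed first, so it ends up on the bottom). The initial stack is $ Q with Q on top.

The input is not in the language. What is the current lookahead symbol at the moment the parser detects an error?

x

     Stack  Input      Action
  1  $ Q    x x c x $  expand Q ::= x P
  2  $ P x  x x c x $  match x
  3  $ P    x c x $    expand P ::= x T
  4  $ T x  x c x $    match x
  5  $ T    c x $      expand T ::= c
  6  $ c    c x $      match c
  7  $      x $        error: stack empty but input remains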